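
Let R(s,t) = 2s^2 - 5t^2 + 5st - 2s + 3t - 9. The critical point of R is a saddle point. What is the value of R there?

∂R/∂s = 4s + 5t - 2 = 0 and ∂R/∂t = 5s - 10t + 3 = 0, so (s, t) = (1/13, 22/65).
The Hessian has R_{ss} = 4, R_{tt} = -10, R_{st} = 5, giving D = -65 < 0, so the point is a saddle point.
R(1/13, 22/65) = -557/65.

-557/65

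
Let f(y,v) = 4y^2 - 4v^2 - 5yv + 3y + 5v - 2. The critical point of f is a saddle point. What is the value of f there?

∂f/∂y = 8y - 5v + 3 = 0 and ∂f/∂v = -5y - 8v + 5 = 0, so (y, v) = (1/89, 55/89).
The Hessian has f_{yy} = 8, f_{vv} = -8, f_{yv} = -5, giving D = -89 < 0, so the point is a saddle point.
f(1/89, 55/89) = -39/89.

-39/89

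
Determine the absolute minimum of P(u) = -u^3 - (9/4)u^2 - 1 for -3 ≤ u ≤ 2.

-18

The derivative is -3u^2 - (9/2)u, which vanishes at u = -3/2 and u = 0.
Evaluating at the critical points and endpoints: P(-3) = 23/4, P(-3/2) = -43/16, P(0) = -1, P(2) = -18.
The minimum over the interval is -18, attained at u = 2.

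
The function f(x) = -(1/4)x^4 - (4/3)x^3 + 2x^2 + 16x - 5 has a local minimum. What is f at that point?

-67/3

f'(x) = -x^3 - 4x^2 + 4x + 16 = 0 at x = -4, -2, 2.
f''(x) = -3x^2 - 8x + 4. f''(-4) = -12 < 0 ⇒ local maximum; f''(-2) = 8 > 0 ⇒ local minimum; f''(2) = -24 < 0 ⇒ local maximum.
The local minimum is f(-2) = -67/3.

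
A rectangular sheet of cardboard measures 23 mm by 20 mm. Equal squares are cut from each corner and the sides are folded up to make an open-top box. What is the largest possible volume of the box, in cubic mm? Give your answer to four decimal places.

With cut size x, the volume is V(x) = x(23 − 2x)(20 − 2x) for 0 < x < 10.
V'(x) = 12x^2 − 172x + 460. Setting V'(x) = 0 gives x ≈ 3.5573 (the root in (0, 10)).
V''(x) = 24x − 172 is negative there, so this is the maximum; V ≈ 728.1428.

728.1428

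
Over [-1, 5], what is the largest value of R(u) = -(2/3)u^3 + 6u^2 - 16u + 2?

Differentiating, R'(u) = -2u^2 + 12u - 16; which vanishes at u = 2 and u = 4.
Candidates: R(-1) = 74/3; R(2) = -34/3; R(4) = -26/3; R(5) = -34/3.
Hence the absolute maximum is 74/3 at u = -1.

74/3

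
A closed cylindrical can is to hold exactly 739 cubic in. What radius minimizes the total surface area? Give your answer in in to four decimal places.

With radius r and height h, πr²h = 739 so h = 739/(πr²), and S(r) = 2πr² + 2πrh = 2πr² + 2·739/r.
S'(r) = 4πr − 2·739/r² = 0 ⇒ r³ = 739/(2π), so r ≈ 4.8995 and h = 2r ≈ 9.7991.
S''(r) = 4π + 4·739/r³ > 0, so this is the minimum; S ≈ 452.4919.

4.8995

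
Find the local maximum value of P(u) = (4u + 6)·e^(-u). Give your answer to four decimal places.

6.5949

P'(u) = 4·e^(-u) + (4u + 6)·(-1)·e^(-u) = (-4u - 2)·e^(-u). Since e^(-u) > 0, the only critical point is u = -1/2.
P''(-1/2) has the same sign as -4 < 0, so this is a local maximum.
P(-1/2) = (4)·e^(1/2) ≈ 6.5949.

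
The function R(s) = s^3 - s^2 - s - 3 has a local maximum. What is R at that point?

-76/27

Critical points: R'(s) = 3s^2 - 2s - 1 vanishes at s = -1/3, 1.
Since R''(s) = 6s - 2, we get R''(-1/3) = -4 < 0 ⇒ local maximum; R''(1) = 4 > 0 ⇒ local minimum.
Thus R has its local maximum at s = -1/3, with value -76/27.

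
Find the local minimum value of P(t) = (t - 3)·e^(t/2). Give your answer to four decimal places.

P'(t) = 1·e^(t/2) + (t - 3)·(1/2)·e^(t/2) = ((1/2)t - 1/2)·e^(t/2). Since e^(t/2) > 0, the only critical point is t = 1.
P''(1) has the same sign as 1/2 > 0, so this is a local minimum.
P(1) = (-2)·e^(1/2) ≈ -3.2974.

-3.2974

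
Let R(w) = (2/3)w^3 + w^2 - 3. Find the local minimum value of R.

Critical points: R'(w) = 2w^2 + 2w vanishes at w = -1, 0.
R''(w) = 4w + 2. R''(-1) = -2 < 0 ⇒ local maximum; R''(0) = 2 > 0 ⇒ local minimum.
So the local minimum value is R(0) = -3.

-3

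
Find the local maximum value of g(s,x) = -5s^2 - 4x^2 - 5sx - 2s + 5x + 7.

576/55

∂g/∂s = -10s - 5x - 2 = 0 and ∂g/∂x = -5s - 8x + 5 = 0, so (s, x) = (-41/55, 12/11).
The Hessian has g_{ss} = -10, g_{xx} = -8, g_{sx} = -5, giving D = 55 > 0 with g_{ss} < 0, so the point is a local maximum.
g(-41/55, 12/11) = 576/55.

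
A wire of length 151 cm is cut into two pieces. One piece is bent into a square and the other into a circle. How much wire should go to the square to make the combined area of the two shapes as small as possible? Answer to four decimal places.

84.5750

Let x be the length used for the square. Square side x/4; circle radius (151−x)/(2π).
A(x) = (x/4)² + π·((151−x)/(2π))² = x²/16 + (151−x)²/(4π) for 0 ≤ x ≤ 151. A'(x) = x/8 − (151−x)/(2π) = 0 gives x = 4·151/(π+4) ≈ 84.5750.
A'' = 1/8 + 1/(2π) > 0, so this gives the minimum combined area; x ≈ 84.5750 cm to the square.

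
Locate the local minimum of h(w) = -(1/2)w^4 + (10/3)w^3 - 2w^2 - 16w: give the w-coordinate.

h'(w) = -2w^3 + 10w^2 - 4w - 16. Setting h'(w) = 0 gives w ∈ {-1, 2, 4}.
Since h''(w) = -6w^2 + 20w - 4, we get h''(-1) = -30 < 0 ⇒ local maximum; h''(2) = 12 > 0 ⇒ local minimum; h''(4) = -20 < 0 ⇒ local maximum.
So the local minimum value is h(2) = -64/3.

2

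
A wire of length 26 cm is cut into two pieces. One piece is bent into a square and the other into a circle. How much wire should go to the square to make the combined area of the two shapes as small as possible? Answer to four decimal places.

Let x be the length used for the square. Square side x/4; circle radius (26−x)/(2π).
A(x) = (x/4)² + π·((26−x)/(2π))² = x²/16 + (26−x)²/(4π) for 0 ≤ x ≤ 26. A'(x) = x/8 − (26−x)/(2π) = 0 gives x = 4·26/(π+4) ≈ 14.5626.
A'' = 1/8 + 1/(2π) > 0, so this gives the minimum combined area; x ≈ 14.5626 cm to the square.

14.5626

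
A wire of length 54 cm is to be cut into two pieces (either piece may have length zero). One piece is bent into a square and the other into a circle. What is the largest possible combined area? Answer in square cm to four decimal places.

232.0479

Let x be the length used for the square. Square side x/4; circle radius (54−x)/(2π).
A(x) = (x/4)² + π·((54−x)/(2π))² = x²/16 + (54−x)²/(4π) for 0 ≤ x ≤ 54. A'(x) = x/8 − (54−x)/(2π) = 0 gives x = 4·54/(π+4) ≈ 30.2454.
A'' > 0, so the interior critical point is a minimum; the maximum is at an endpoint. A(0) = 232.0479 and A(54) = 182.2500, so the largest area is 232.0479.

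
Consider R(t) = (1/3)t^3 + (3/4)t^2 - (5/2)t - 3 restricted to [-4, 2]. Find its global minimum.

-53/12

Differentiating, R'(t) = t^2 + (3/2)t - 5/2; which vanishes at t = -5/2 and t = 1.
Evaluating at the critical points and endpoints: R(-4) = -7/3; R(-5/2) = 131/48; R(1) = -53/12; R(2) = -7/3.
So the minimum is R(1) = -53/12.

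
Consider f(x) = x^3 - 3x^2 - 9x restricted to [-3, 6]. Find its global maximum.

The derivative is 3x^2 - 6x - 9, which vanishes at x = -1 and x = 3.
Evaluating at the critical points and endpoints: f(-3) = -27, f(-1) = 5, f(3) = -27, f(6) = 54.
So the maximum is f(6) = 54.

54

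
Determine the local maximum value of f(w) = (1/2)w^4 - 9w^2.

0

f'(w) = 2w^3 - 18w = 0 at w = -3, 0, 3.
f''(w) = 6w^2 - 18. f''(-3) = 36 > 0 ⇒ local minimum; f''(0) = -18 < 0 ⇒ local maximum; f''(3) = 36 > 0 ⇒ local minimum.
The local maximum is f(0) = 0.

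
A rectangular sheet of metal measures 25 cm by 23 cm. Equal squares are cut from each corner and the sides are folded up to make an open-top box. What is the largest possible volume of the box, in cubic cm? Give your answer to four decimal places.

1020.0052

With cut size x, the volume is V(x) = x(25 − 2x)(23 − 2x) for 0 < x < 11.5.
V'(x) = 12x^2 − 192x + 575. Setting V'(x) = 0 gives x ≈ 3.9896 (the root in (0, 11.5)).
V''(x) = 24x − 192 is negative there, so this is the maximum; V ≈ 1020.0052.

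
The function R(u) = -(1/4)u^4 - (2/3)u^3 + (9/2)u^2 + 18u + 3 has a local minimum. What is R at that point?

R'(u) = -u^3 - 2u^2 + 9u + 18 = 0 at u = -3, -2, 3.
R''(u) = -3u^2 - 4u + 9. R''(-3) = -6 < 0 ⇒ local maximum; R''(-2) = 5 > 0 ⇒ local minimum; R''(3) = -30 < 0 ⇒ local maximum.
The local minimum is R(-2) = -41/3.

-41/3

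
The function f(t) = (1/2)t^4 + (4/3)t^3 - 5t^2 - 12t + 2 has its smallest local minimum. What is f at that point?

f'(t) = 2t^3 + 4t^2 - 10t - 12 = 0 at t = -3, -1, 2.
f''(t) = 6t^2 + 8t - 10. f''(-3) = 20 > 0 ⇒ local minimum; f''(-1) = -12 < 0 ⇒ local maximum; f''(2) = 30 > 0 ⇒ local minimum.
The smallest local minimum is f(2) = -70/3.

-70/3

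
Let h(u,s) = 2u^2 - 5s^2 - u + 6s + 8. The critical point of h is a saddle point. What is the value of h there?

387/40

∂h/∂u = 4u - 1 = 0 and ∂h/∂s = -10s + 6 = 0, so (u, s) = (1/4, 3/5).
The Hessian has h_{uu} = 4, h_{ss} = -10, h_{us} = 0, giving D = -40 < 0, so the point is a saddle point.
h(1/4, 3/5) = 387/40.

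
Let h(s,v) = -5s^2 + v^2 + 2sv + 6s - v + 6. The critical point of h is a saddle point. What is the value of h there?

187/24

∂h/∂s = -10s + 2v + 6 = 0 and ∂h/∂v = 2s + 2v - 1 = 0, so (s, v) = (7/12, -1/12).
The Hessian has h_{ss} = -10, h_{vv} = 2, h_{sv} = 2, giving D = -24 < 0, so the point is a saddle point.
h(7/12, -1/12) = 187/24.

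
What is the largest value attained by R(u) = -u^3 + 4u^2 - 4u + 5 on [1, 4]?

Differentiating, R'(u) = -3u^2 + 8u - 4; whose only zero in [1, 4] is u = 2.
Candidates: R(1) = 4,  R(2) = 5,  R(4) = -11.
Hence the absolute maximum is 5 at u = 2.

5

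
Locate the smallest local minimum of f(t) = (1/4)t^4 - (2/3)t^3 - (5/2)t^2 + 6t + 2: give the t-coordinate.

-2

f'(t) = t^3 - 2t^2 - 5t + 6 = 0 at t = -2, 1, 3.
Second-derivative test with f''(t) = 3t^2 - 4t - 5: f''(-2) = 15 > 0 ⇒ local minimum; f''(1) = -6 < 0 ⇒ local maximum; f''(3) = 10 > 0 ⇒ local minimum.
Thus f has its smallest local minimum at t = -2, with value -32/3.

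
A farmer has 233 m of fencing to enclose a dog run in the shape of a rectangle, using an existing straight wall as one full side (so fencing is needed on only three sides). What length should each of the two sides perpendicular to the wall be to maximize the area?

Let the sides perpendicular to the wall have length x and the parallel side y, so 2x + y = 233 and the area is A = xy = x(233 − 2x).
A'(x) = 233 − 4x = 0 gives x = 233/4, and A''(x) = −4 < 0 confirms a maximum.
Then y = 233 − 2·233/4 = 233/2 and A = 54289/8.

233/4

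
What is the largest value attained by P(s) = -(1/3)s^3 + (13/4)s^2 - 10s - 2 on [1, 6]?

Differentiating, P'(s) = -s^2 + (13/2)s - 10; which vanishes at s = 5/2 and s = 4.
Evaluating at the critical points and endpoints: P(1) = -109/12, P(5/2) = -571/48, P(4) = -34/3, P(6) = -17.
The maximum over the interval is -109/12, attained at s = 1.

-109/12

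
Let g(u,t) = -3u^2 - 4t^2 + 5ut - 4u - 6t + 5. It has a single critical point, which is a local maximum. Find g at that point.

407/23

∂g/∂u = -6u + 5t - 4 = 0 and ∂g/∂t = 5u - 8t - 6 = 0, so (u, t) = (-62/23, -56/23).
The Hessian has g_{uu} = -6, g_{tt} = -8, g_{ut} = 5, giving D = 23 > 0 with g_{uu} < 0, so the point is a local maximum.
g(-62/23, -56/23) = 407/23.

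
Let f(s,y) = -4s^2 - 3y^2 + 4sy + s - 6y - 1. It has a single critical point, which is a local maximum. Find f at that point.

91/32

∂f/∂s = -8s + 4y + 1 = 0 and ∂f/∂y = 4s - 6y - 6 = 0, so (s, y) = (-9/16, -11/8).
The Hessian has f_{ss} = -8, f_{yy} = -6, f_{sy} = 4, giving D = 32 > 0 with f_{ss} < 0, so the point is a local maximum.
f(-9/16, -11/8) = 91/32.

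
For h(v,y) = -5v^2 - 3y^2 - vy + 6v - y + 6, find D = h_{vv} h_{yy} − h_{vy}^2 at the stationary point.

∂h/∂v = -10v - y + 6 = 0 and ∂h/∂y = -v - 6y - 1 = 0, so (v, y) = (37/59, -16/59).
The Hessian has h_{vv} = -10, h_{yy} = -6, h_{vy} = -1, giving D = 59 > 0 with h_{vv} < 0, so the point is a local maximum.
D = (-10)·(-6) − (-1)^2 = 59.

59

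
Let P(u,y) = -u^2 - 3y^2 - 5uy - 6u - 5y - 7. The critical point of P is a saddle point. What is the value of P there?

-74/13

∂P/∂u = -2u - 5y - 6 = 0 and ∂P/∂y = -5u - 6y - 5 = 0, so (u, y) = (11/13, -20/13).
The Hessian has P_{uu} = -2, P_{yy} = -6, P_{uy} = -5, giving D = -13 < 0, so the point is a saddle point.
P(11/13, -20/13) = -74/13.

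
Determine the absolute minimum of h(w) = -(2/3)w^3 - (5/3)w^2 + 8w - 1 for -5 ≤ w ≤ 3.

h'(w) = -2w^2 - (10/3)w + 8, which vanishes at w = -3 and w = 4/3.
Compare values at every candidate in [-5, 3]: h(-5) = 2/3,  h(-3) = -22,  h(4/3) = 415/81,  h(3) = -10.
The minimum over the interval is -22, attained at w = -3.

-22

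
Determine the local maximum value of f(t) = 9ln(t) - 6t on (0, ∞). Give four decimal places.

-5.3508

f'(t) = 9/t − 6 = 0 gives t = 3/2.
f''(t) = -9/t², which is negative for t > 0, so this is a local maximum.
f(3/2) = 9·ln(3/2) - 9 ≈ -5.3508.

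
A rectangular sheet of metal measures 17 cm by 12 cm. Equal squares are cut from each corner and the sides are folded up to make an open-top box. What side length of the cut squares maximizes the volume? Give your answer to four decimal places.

2.3112

With cut size x, the volume is V(x) = x(17 − 2x)(12 − 2x) for 0 < x < 6.
V'(x) = 12x^2 − 116x + 204. Setting V'(x) = 0 gives x ≈ 2.3112 (the root in (0, 6)).
V''(x) = 24x − 116 is negative there, so this is the maximum; V ≈ 211.0518.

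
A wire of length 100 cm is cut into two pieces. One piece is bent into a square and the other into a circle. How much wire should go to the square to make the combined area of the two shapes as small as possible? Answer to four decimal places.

56.0099

Let x be the length used for the square. Square side x/4; circle radius (100−x)/(2π).
A(x) = (x/4)² + π·((100−x)/(2π))² = x²/16 + (100−x)²/(4π) for 0 ≤ x ≤ 100. A'(x) = x/8 − (100−x)/(2π) = 0 gives x = 4·100/(π+4) ≈ 56.0099.
A'' = 1/8 + 1/(2π) > 0, so this gives the minimum combined area; x ≈ 56.0099 cm to the square.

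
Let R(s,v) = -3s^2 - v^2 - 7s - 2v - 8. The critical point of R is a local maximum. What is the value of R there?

∂R/∂s = -6s - 7 = 0 and ∂R/∂v = -2v - 2 = 0, so (s, v) = (-7/6, -1).
The Hessian has R_{ss} = -6, R_{vv} = -2, R_{sv} = 0, giving D = 12 > 0 with R_{ss} < 0, so the point is a local maximum.
R(-7/6, -1) = -35/12.

-35/12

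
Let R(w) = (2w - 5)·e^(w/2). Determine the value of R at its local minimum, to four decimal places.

-5.1361

Differentiating with the product rule gives R'(w) = (w - 1/2)·e^(w/2). Since e^(w/2) > 0, the only critical point is w = 1/2.
R''(1/2) has the same sign as 1 > 0, so this is a local minimum.
R(1/2) = (-4)·e^(1/4) ≈ -5.1361.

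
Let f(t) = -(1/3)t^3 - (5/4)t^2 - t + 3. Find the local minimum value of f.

8/3

f'(t) = -t^2 - (5/2)t - 1. Setting f'(t) = 0 gives t ∈ {-2, -1/2}.
Second-derivative test with f''(t) = -2t - 5/2: f''(-2) = 3/2 > 0 ⇒ local minimum; f''(-1/2) = -3/2 < 0 ⇒ local maximum.
Thus f has its local minimum at t = -2, with value 8/3.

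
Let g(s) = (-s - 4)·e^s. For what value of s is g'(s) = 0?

-5

Differentiating with the product rule gives g'(s) = (-s - 5)·e^s. Since e^s > 0, the only critical point is s = -5.
g''(-5) has the same sign as -1 < 0, so this is a local maximum.
g(-5) = (1)·e^(-5) ≈ 0.0067.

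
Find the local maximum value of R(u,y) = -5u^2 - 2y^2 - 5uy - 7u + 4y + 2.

116/5

∂R/∂u = -10u - 5y - 7 = 0 and ∂R/∂y = -5u - 4y + 4 = 0, so (u, y) = (-16/5, 5).
The Hessian has R_{uu} = -10, R_{yy} = -4, R_{uy} = -5, giving D = 15 > 0 with R_{uu} < 0, so the point is a local maximum.
R(-16/5, 5) = 116/5.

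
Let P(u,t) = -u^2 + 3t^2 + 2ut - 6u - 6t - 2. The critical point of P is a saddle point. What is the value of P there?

-2

∂P/∂u = -2u + 2t - 6 = 0 and ∂P/∂t = 2u + 6t - 6 = 0, so (u, t) = (-3/2, 3/2).
The Hessian has P_{uu} = -2, P_{tt} = 6, P_{ut} = 2, giving D = -16 < 0, so the point is a saddle point.
P(-3/2, 3/2) = -2.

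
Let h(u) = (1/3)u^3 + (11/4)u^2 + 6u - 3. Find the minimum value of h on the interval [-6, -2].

h'(u) = u^2 + (11/2)u + 6, whose only zero in [-6, -2] is u = -4.
Compare values at every candidate in [-6, -2]: h(-6) = -12,  h(-4) = -13/3,  h(-2) = -20/3.
So the minimum is h(-6) = -12.

-12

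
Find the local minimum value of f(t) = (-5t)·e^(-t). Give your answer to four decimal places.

-1.8394

f'(t) = (-5)·e^(-t) + (-5t)·(-1)·e^(-t) = (5t - 5)·e^(-t). Since e^(-t) > 0, the only critical point is t = 1.
f''(1) has the same sign as 5 > 0, so this is a local minimum.
f(1) = (-5)·e^(-1) ≈ -1.8394.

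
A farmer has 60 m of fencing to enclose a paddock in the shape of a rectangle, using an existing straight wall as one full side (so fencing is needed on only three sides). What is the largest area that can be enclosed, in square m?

Let the sides perpendicular to the wall have length x and the parallel side y, so 2x + y = 60 and the area is A = xy = x(60 − 2x).
A'(x) = 60 − 4x = 0 gives x = 15, and A''(x) = −4 < 0 confirms a maximum.
Then y = 60 − 2·15 = 30 and A = 450.

450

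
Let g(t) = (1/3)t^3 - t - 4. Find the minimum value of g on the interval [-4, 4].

Differentiating, g'(t) = t^2 - 1; which vanishes at t = -1 and t = 1.
Candidates: g(-4) = -64/3, g(-1) = -10/3, g(1) = -14/3, g(4) = 40/3.
So the minimum is g(-4) = -64/3.

-64/3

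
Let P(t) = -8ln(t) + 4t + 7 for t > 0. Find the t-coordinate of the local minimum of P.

2

P'(t) = -8/t + 4 = 0 gives t = 2.
P''(t) = 8/t², which is positive for t > 0, so this is a local minimum.
P(2) = -8·ln(2) + 8 + 7 ≈ 9.4548.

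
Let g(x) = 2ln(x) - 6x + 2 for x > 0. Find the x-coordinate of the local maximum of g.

1/3

g'(x) = 2/x − 6 = 0 gives x = 1/3.
g''(x) = -2/x², which is negative for x > 0, so this is a local maximum.
g(1/3) = 2·ln(1/3) - 2 + 2 ≈ -2.1972.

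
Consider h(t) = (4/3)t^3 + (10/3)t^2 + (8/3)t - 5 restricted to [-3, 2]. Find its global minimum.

Differentiating, h'(t) = 4t^2 + (20/3)t + 8/3; which vanishes at t = -1 and t = -2/3.
Compare values at every candidate in [-3, 2]: h(-3) = -19, h(-1) = -17/3, h(-2/3) = -461/81, h(2) = 73/3.
The minimum over the interval is -19, attained at t = -3.

-19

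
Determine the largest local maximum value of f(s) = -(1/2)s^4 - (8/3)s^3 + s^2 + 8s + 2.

86/3

Critical points: f'(s) = -2s^3 - 8s^2 + 2s + 8 vanishes at s = -4, -1, 1.
Since f''(s) = -6s^2 - 16s + 2, we get f''(-4) = -30 < 0 ⇒ local maximum; f''(-1) = 12 > 0 ⇒ local minimum; f''(1) = -20 < 0 ⇒ local maximum.
Thus f has its largest local maximum at s = -4, with value 86/3.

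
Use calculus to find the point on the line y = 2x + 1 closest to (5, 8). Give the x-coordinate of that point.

19/5

Minimize D(x)^2 = (x - 5)^2 + (2x - 7)^2.
d/dx[D^2] = 2(x - 5) + 2·2·(2x - 7) = 0 ⇒ x = 19/5.
Then y = 43/5 and the distance is √(9/5) ≈ 1.3416.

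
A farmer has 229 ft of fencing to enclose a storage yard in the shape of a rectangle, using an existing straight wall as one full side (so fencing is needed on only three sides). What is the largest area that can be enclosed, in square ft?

Let the sides perpendicular to the wall have length x and the parallel side y, so 2x + y = 229 and the area is A = xy = x(229 − 2x).
A'(x) = 229 − 4x = 0 gives x = 229/4, and A''(x) = −4 < 0 confirms a maximum.
Then y = 229 − 2·229/4 = 229/2 and A = 52441/8.

52441/8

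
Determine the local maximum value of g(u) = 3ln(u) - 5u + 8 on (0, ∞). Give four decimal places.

g'(u) = 3/u − 5 = 0 gives u = 3/5.
g''(u) = -3/u², which is negative for u > 0, so this is a local maximum.
g(3/5) = 3·ln(3/5) - 3 + 8 ≈ 3.4675.

3.4675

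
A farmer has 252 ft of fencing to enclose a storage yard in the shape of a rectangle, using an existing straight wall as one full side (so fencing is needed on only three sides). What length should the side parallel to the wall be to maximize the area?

126

Let the sides perpendicular to the wall have length x and the parallel side y, so 2x + y = 252 and the area is A = xy = x(252 − 2x).
A'(x) = 252 − 4x = 0 gives x = 63, and A''(x) = −4 < 0 confirms a maximum.
Then y = 252 − 2·63 = 126 and A = 7938.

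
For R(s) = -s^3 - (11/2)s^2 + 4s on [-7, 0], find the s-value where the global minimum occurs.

-4

R'(s) = -3s^2 - 11s + 4, whose only zero in [-7, 0] is s = -4.
Candidates: R(-7) = 91/2; R(-4) = -40; R(0) = 0.
So the minimum is R(-4) = -40.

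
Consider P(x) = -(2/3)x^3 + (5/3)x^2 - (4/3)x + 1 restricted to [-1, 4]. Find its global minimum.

Differentiating, P'(x) = -2x^2 + (10/3)x - 4/3; which vanishes at x = 2/3 and x = 1.
Candidates: P(-1) = 14/3, P(2/3) = 53/81, P(1) = 2/3, P(4) = -61/3.
The minimum over the interval is -61/3, attained at x = 4.

-61/3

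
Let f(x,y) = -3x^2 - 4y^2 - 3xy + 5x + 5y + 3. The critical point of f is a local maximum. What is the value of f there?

∂f/∂x = -6x - 3y + 5 = 0 and ∂f/∂y = -3x - 8y + 5 = 0, so (x, y) = (25/39, 5/13).
The Hessian has f_{xx} = -6, f_{yy} = -8, f_{xy} = -3, giving D = 39 > 0 with f_{xx} < 0, so the point is a local maximum.
f(25/39, 5/13) = 217/39.

217/39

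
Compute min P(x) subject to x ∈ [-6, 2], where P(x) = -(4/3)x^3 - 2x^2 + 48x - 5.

P'(x) = -4x^2 - 4x + 48, whose only zero in [-6, 2] is x = -4.
Compare values at every candidate in [-6, 2]: P(-6) = -77, P(-4) = -431/3, P(2) = 217/3.
So the minimum is P(-4) = -431/3.

-431/3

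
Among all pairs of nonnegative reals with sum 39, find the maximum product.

1521/4

With x + y = 39, the product is P(x) = x(39 − x).
P'(x) = 39 − 2x = 0 gives x = 39/2; P'' = −2 < 0, so this is the maximum.
P = 39/2·39/2 = 1521/4.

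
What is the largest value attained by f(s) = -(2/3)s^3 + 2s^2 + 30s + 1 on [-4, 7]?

353/3

Differentiating, f'(s) = -2s^2 + 4s + 30; which vanishes at s = -3 and s = 5.
Evaluating at the critical points and endpoints: f(-4) = -133/3, f(-3) = -53, f(5) = 353/3, f(7) = 241/3.
Hence the absolute maximum is 353/3 at s = 5.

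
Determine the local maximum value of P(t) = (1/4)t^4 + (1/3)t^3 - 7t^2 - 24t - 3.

55/3

Critical points: P'(t) = t^3 + t^2 - 14t - 24 vanishes at t = -3, -2, 4.
Second-derivative test with P''(t) = 3t^2 + 2t - 14: P''(-3) = 7 > 0 ⇒ local minimum; P''(-2) = -6 < 0 ⇒ local maximum; P''(4) = 42 > 0 ⇒ local minimum.
So the local maximum value is P(-2) = 55/3.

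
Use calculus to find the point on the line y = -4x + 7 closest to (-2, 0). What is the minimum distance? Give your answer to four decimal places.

Minimize D(x)^2 = (x + 2)^2 + (-4x + 7)^2.
d/dx[D^2] = 2(x + 2) + 2·(-4)·(-4x + 7) = 0 ⇒ x = 26/17.
Then y = 15/17 and the distance is √(225/17) ≈ 3.6380.

3.6380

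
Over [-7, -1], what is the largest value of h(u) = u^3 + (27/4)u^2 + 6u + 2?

22

The derivative is 3u^2 + (27/2)u + 6, whose only zero in [-7, -1] is u = -4.
Evaluating at the critical points and endpoints: h(-7) = -209/4,  h(-4) = 22,  h(-1) = 7/4.
So the maximum is h(-4) = 22.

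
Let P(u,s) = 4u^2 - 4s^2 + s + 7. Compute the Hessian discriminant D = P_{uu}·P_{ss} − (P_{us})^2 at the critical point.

-64

∂P/∂u = 8u = 0 and ∂P/∂s = -8s + 1 = 0, so (u, s) = (0, 1/8).
The Hessian has P_{uu} = 8, P_{ss} = -8, P_{us} = 0, giving D = -64 < 0, so the point is a saddle point.
D = (8)·(-8) − (0)^2 = -64.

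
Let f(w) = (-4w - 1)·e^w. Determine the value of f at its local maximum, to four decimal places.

1.1460

f'(w) = (-4)·e^w + (-4w - 1)·1·e^w = (-4w - 5)·e^w. Since e^w > 0, the only critical point is w = -5/4.
f''(-5/4) has the same sign as -4 < 0, so this is a local maximum.
f(-5/4) = (4)·e^(-5/4) ≈ 1.1460.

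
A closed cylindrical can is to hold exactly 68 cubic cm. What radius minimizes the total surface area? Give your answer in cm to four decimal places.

With radius r and height h, πr²h = 68 so h = 68/(πr²), and S(r) = 2πr² + 2πrh = 2πr² + 2·68/r.
S'(r) = 4πr − 2·68/r² = 0 ⇒ r³ = 68/(2π), so r ≈ 2.2120 and h = 2r ≈ 4.4239.
S''(r) = 4π + 4·68/r³ > 0, so this is the minimum; S ≈ 92.2261.

2.2120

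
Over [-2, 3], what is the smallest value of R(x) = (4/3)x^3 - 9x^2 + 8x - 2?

R'(x) = 4x^2 - 18x + 8, whose only zero in [-2, 3] is x = 1/2.
Candidates: R(-2) = -194/3; R(1/2) = -1/12; R(3) = -23.
Hence the absolute minimum is -194/3 at x = -2.

-194/3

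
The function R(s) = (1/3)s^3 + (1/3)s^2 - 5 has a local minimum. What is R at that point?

-5

R'(s) = s^2 + (2/3)s. Setting R'(s) = 0 gives s ∈ {-2/3, 0}.
Second-derivative test with R''(s) = 2s + 2/3: R''(-2/3) = -2/3 < 0 ⇒ local maximum; R''(0) = 2/3 > 0 ⇒ local minimum.
So the local minimum value is R(0) = -5.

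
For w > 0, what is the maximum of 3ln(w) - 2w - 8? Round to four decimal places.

-9.7836

g'(w) = 3/w − 2 = 0 gives w = 3/2.
g''(w) = -3/w², which is negative for w > 0, so this is a local maximum.
g(3/2) = 3·ln(3/2) - 3 - 8 ≈ -9.7836.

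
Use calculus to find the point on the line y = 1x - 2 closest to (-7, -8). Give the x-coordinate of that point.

-13/2

Minimize D(x)^2 = (x + 7)^2 + (x + 6)^2.
d/dx[D^2] = 2(x + 7) + 2·1·(x + 6) = 0 ⇒ x = -13/2.
Then y = -17/2 and the distance is √(1/2) ≈ 0.7071.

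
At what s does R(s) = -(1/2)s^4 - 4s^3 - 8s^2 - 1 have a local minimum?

-2

R'(s) = -2s^3 - 12s^2 - 16s = 0 at s = -4, -2, 0.
R''(s) = -6s^2 - 24s - 16. R''(-4) = -16 < 0 ⇒ local maximum; R''(-2) = 8 > 0 ⇒ local minimum; R''(0) = -16 < 0 ⇒ local maximum.
So the local minimum value is R(-2) = -9.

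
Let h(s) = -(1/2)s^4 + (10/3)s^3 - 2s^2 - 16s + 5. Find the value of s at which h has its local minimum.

Critical points: h'(s) = -2s^3 + 10s^2 - 4s - 16 vanishes at s = -1, 2, 4.
Since h''(s) = -6s^2 + 20s - 4, we get h''(-1) = -30 < 0 ⇒ local maximum; h''(2) = 12 > 0 ⇒ local minimum; h''(4) = -20 < 0 ⇒ local maximum.
So the local minimum value is h(2) = -49/3.

2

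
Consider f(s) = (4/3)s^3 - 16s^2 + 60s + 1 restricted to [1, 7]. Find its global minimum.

f'(s) = 4s^2 - 32s + 60, which vanishes at s = 3 and s = 5.
Candidates: f(1) = 139/3,  f(3) = 73,  f(5) = 203/3,  f(7) = 283/3.
Hence the absolute minimum is 139/3 at s = 1.

139/3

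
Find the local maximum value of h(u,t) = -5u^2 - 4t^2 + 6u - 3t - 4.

-131/80

∂h/∂u = -10u + 6 = 0 and ∂h/∂t = -8t - 3 = 0, so (u, t) = (3/5, -3/8).
The Hessian has h_{uu} = -10, h_{tt} = -8, h_{ut} = 0, giving D = 80 > 0 with h_{uu} < 0, so the point is a local maximum.
h(3/5, -3/8) = -131/80.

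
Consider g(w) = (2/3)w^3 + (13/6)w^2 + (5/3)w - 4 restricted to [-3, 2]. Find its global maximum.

Differentiating, g'(w) = 2w^2 + (13/3)w + 5/3; which vanishes at w = -5/3 and w = -1/2.
Candidates: g(-3) = -15/2; g(-5/3) = -623/162; g(-1/2) = -35/8; g(2) = 40/3.
So the maximum is g(2) = 40/3.

40/3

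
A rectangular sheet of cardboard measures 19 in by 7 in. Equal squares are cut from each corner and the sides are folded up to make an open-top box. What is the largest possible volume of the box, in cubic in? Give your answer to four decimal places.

With cut size x, the volume is V(x) = x(19 − 2x)(7 − 2x) for 0 < x < 3.5.
V'(x) = 12x^2 − 104x + 133. Setting V'(x) = 0 gives x ≈ 1.5594 (the root in (0, 3.5)).
V''(x) = 24x − 104 is negative there, so this is the maximum; V ≈ 96.1185.

96.1185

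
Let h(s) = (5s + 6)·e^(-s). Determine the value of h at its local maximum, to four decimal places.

Differentiating with the product rule gives h'(s) = (-5s - 1)·e^(-s). Since e^(-s) > 0, the only critical point is s = -1/5.
h''(-1/5) has the same sign as -5 < 0, so this is a local maximum.
h(-1/5) = (5)·e^(1/5) ≈ 6.1070.

6.1070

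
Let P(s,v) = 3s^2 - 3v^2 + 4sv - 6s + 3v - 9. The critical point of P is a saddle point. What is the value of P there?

∂P/∂s = 6s + 4v - 6 = 0 and ∂P/∂v = 4s - 6v + 3 = 0, so (s, v) = (6/13, 21/26).
The Hessian has P_{ss} = 6, P_{vv} = -6, P_{sv} = 4, giving D = -52 < 0, so the point is a saddle point.
P(6/13, 21/26) = -477/52.

-477/52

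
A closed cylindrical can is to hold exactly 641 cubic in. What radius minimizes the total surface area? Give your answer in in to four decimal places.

With radius r and height h, πr²h = 641 so h = 641/(πr²), and S(r) = 2πr² + 2πrh = 2πr² + 2·641/r.
S'(r) = 4πr − 2·641/r² = 0 ⇒ r³ = 641/(2π), so r ≈ 4.6726 and h = 2r ≈ 9.3452.
S''(r) = 4π + 4·641/r³ > 0, so this is the minimum; S ≈ 411.5474.

4.6726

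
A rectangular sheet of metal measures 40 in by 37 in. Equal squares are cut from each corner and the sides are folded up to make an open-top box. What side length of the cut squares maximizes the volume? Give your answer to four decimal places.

With cut size x, the volume is V(x) = x(40 − 2x)(37 − 2x) for 0 < x < 18.5.
V'(x) = 12x^2 − 308x + 1480. Setting V'(x) = 0 gives x ≈ 6.4021 (the root in (0, 18.5)).
V''(x) = 24x − 308 is negative there, so this is the maximum; V ≈ 4212.7363.

6.4021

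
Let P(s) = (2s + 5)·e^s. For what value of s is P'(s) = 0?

-7/2

Differentiating with the product rule gives P'(s) = (2s + 7)·e^s. Since e^s > 0, the only critical point is s = -7/2.
P''(-7/2) has the same sign as 2 > 0, so this is a local minimum.
P(-7/2) = (-2)·e^(-7/2) ≈ -0.0604.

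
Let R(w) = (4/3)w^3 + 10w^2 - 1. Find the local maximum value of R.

247/3

Critical points: R'(w) = 4w^2 + 20w vanishes at w = -5, 0.
R''(w) = 8w + 20. R''(-5) = -20 < 0 ⇒ local maximum; R''(0) = 20 > 0 ⇒ local minimum.
Thus R has its local maximum at w = -5, with value 247/3.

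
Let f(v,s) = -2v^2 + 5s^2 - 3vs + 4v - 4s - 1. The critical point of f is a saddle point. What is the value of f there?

-1

∂f/∂v = -4v - 3s + 4 = 0 and ∂f/∂s = -3v + 10s - 4 = 0, so (v, s) = (4/7, 4/7).
The Hessian has f_{vv} = -4, f_{ss} = 10, f_{vs} = -3, giving D = -49 < 0, so the point is a saddle point.
f(4/7, 4/7) = -1.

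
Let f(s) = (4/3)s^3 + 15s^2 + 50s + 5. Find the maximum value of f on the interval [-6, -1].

-94/3

Differentiating, f'(s) = 4s^2 + 30s + 50; which vanishes at s = -5 and s = -5/2.
Compare values at every candidate in [-6, -1]: f(-6) = -43, f(-5) = -110/3, f(-5/2) = -565/12, f(-1) = -94/3.
So the maximum is f(-1) = -94/3.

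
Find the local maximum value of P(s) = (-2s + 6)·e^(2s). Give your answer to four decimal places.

Differentiating with the product rule gives P'(s) = (-4s + 10)·e^(2s). Since e^(2s) > 0, the only critical point is s = 5/2.
P''(5/2) has the same sign as -4 < 0, so this is a local maximum.
P(5/2) = (1)·e^(5) ≈ 148.4132.

148.4132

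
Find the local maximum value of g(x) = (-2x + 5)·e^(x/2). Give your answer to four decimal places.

5.1361

By the product rule, g'(x) = (-x + 1/2)·e^(x/2). Since e^(x/2) > 0, the only critical point is x = 1/2.
g''(1/2) has the same sign as -1 < 0, so this is a local maximum.
g(1/2) = (4)·e^(1/4) ≈ 5.1361.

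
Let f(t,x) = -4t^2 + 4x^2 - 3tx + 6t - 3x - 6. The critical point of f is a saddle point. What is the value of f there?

-384/73

∂f/∂t = -8t - 3x + 6 = 0 and ∂f/∂x = -3t + 8x - 3 = 0, so (t, x) = (39/73, 42/73).
The Hessian has f_{tt} = -8, f_{xx} = 8, f_{tx} = -3, giving D = -73 < 0, so the point is a saddle point.
f(39/73, 42/73) = -384/73.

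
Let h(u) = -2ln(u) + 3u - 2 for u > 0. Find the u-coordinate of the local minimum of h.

h'(u) = -2/u + 3 = 0 gives u = 2/3.
h''(u) = 2/u², which is positive for u > 0, so this is a local minimum.
h(2/3) = -2·ln(2/3) + 2 - 2 ≈ 0.8109.

2/3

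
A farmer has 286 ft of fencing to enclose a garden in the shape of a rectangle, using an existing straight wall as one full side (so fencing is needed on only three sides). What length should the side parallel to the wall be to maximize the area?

143

Let the sides perpendicular to the wall have length x and the parallel side y, so 2x + y = 286 and the area is A = xy = x(286 − 2x).
A'(x) = 286 − 4x = 0 gives x = 143/2, and A''(x) = −4 < 0 confirms a maximum.
Then y = 286 − 2·143/2 = 143 and A = 20449/2.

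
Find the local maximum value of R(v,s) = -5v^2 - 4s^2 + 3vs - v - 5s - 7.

∂R/∂v = -10v + 3s - 1 = 0 and ∂R/∂s = 3v - 8s - 5 = 0, so (v, s) = (-23/71, -53/71).
The Hessian has R_{vv} = -10, R_{ss} = -8, R_{vs} = 3, giving D = 71 > 0 with R_{vv} < 0, so the point is a local maximum.
R(-23/71, -53/71) = -353/71.

-353/71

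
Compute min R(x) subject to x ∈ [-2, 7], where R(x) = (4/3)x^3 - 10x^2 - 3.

Differentiating, R'(x) = 4x^2 - 20x; which vanishes at x = 0 and x = 5.
Evaluating at the critical points and endpoints: R(-2) = -161/3,  R(0) = -3,  R(5) = -259/3,  R(7) = -107/3.
Hence the absolute minimum is -259/3 at x = 5.

-259/3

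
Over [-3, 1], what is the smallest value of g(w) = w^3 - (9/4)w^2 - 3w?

g'(w) = 3w^2 - (9/2)w - 3, whose only zero in [-3, 1] is w = -1/2.
Compare values at every candidate in [-3, 1]: g(-3) = -153/4,  g(-1/2) = 13/16,  g(1) = -17/4.
Hence the absolute minimum is -153/4 at w = -3.

-153/4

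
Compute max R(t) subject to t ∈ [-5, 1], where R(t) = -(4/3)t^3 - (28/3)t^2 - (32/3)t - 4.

-52/81

R'(t) = -4t^2 - (56/3)t - 32/3, which vanishes at t = -4 and t = -2/3.
Compare values at every candidate in [-5, 1]: R(-5) = -52/3,  R(-4) = -76/3,  R(-2/3) = -52/81,  R(1) = -76/3.
Hence the absolute maximum is -52/81 at t = -2/3.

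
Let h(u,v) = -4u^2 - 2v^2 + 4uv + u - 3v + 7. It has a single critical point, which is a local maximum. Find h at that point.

∂h/∂u = -8u + 4v + 1 = 0 and ∂h/∂v = 4u - 4v - 3 = 0, so (u, v) = (-1/2, -5/4).
The Hessian has h_{uu} = -8, h_{vv} = -4, h_{uv} = 4, giving D = 16 > 0 with h_{uu} < 0, so the point is a local maximum.
h(-1/2, -5/4) = 69/8.

69/8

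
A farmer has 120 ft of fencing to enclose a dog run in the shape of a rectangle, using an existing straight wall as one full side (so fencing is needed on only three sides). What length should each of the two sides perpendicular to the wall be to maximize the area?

30

Let the sides perpendicular to the wall have length x and the parallel side y, so 2x + y = 120 and the area is A = xy = x(120 − 2x).
A'(x) = 120 − 4x = 0 gives x = 30, and A''(x) = −4 < 0 confirms a maximum.
Then y = 120 − 2·30 = 60 and A = 1800.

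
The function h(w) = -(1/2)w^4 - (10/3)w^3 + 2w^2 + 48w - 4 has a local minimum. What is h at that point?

-161/2

h'(w) = -2w^3 - 10w^2 + 4w + 48. Setting h'(w) = 0 gives w ∈ {-4, -3, 2}.
h''(w) = -6w^2 - 20w + 4. h''(-4) = -12 < 0 ⇒ local maximum; h''(-3) = 10 > 0 ⇒ local minimum; h''(2) = -60 < 0 ⇒ local maximum.
So the local minimum value is h(-3) = -161/2.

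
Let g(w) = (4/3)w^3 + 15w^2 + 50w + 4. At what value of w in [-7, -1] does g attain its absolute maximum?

g'(w) = 4w^2 + 30w + 50, which vanishes at w = -5 and w = -5/2.
Evaluating at the critical points and endpoints: g(-7) = -205/3; g(-5) = -113/3; g(-5/2) = -577/12; g(-1) = -97/3.
The maximum over the interval is -97/3, attained at w = -1.

-1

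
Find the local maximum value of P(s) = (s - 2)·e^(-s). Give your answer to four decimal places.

0.0498

Differentiating with the product rule gives P'(s) = (-s + 3)·e^(-s). Since e^(-s) > 0, the only critical point is s = 3.
P''(3) has the same sign as -1 < 0, so this is a local maximum.
P(3) = (1)·e^(-3) ≈ 0.0498.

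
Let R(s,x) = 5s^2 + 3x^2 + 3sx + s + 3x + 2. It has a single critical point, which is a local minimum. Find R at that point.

∂R/∂s = 10s + 3x + 1 = 0 and ∂R/∂x = 3s + 6x + 3 = 0, so (s, x) = (1/17, -9/17).
The Hessian has R_{ss} = 10, R_{xx} = 6, R_{sx} = 3, giving D = 51 > 0 with R_{ss} > 0, so the point is a local minimum.
R(1/17, -9/17) = 21/17.

21/17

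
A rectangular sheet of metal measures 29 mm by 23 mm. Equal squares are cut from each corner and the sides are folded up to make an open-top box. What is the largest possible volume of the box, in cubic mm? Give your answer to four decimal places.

1263.3128

With cut size x, the volume is V(x) = x(29 − 2x)(23 − 2x) for 0 < x < 11.5.
V'(x) = 12x^2 − 208x + 667. Setting V'(x) = 0 gives x ≈ 4.2476 (the root in (0, 11.5)).
V''(x) = 24x − 208 is negative there, so this is the maximum; V ≈ 1263.3128.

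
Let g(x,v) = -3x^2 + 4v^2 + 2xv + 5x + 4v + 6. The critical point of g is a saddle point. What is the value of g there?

81/13

∂g/∂x = -6x + 2v + 5 = 0 and ∂g/∂v = 2x + 8v + 4 = 0, so (x, v) = (8/13, -17/26).
The Hessian has g_{xx} = -6, g_{vv} = 8, g_{xv} = 2, giving D = -52 < 0, so the point is a saddle point.
g(8/13, -17/26) = 81/13.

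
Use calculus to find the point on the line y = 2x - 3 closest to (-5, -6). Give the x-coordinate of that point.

Minimize D(x)^2 = (x + 5)^2 + (2x + 3)^2.
d/dx[D^2] = 2(x + 5) + 2·2·(2x + 3) = 0 ⇒ x = -11/5.
Then y = -37/5 and the distance is √(49/5) ≈ 3.1305.

-11/5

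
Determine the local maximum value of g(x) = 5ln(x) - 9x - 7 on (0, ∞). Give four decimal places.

-14.9389

g'(x) = 5/x − 9 = 0 gives x = 5/9.
g''(x) = -5/x², which is negative for x > 0, so this is a local maximum.
g(5/9) = 5·ln(5/9) - 5 - 7 ≈ -14.9389.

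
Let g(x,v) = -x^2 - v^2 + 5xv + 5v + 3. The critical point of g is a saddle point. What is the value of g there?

∂g/∂x = -2x + 5v = 0 and ∂g/∂v = 5x - 2v + 5 = 0, so (x, v) = (-25/21, -10/21).
The Hessian has g_{xx} = -2, g_{vv} = -2, g_{xv} = 5, giving D = -21 < 0, so the point is a saddle point.
g(-25/21, -10/21) = 38/21.

38/21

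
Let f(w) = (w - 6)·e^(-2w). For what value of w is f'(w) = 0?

13/2

f'(w) = 1·e^(-2w) + (w - 6)·(-2)·e^(-2w) = (-2w + 13)·e^(-2w). Since e^(-2w) > 0, the only critical point is w = 13/2.
f''(13/2) has the same sign as -2 < 0, so this is a local maximum.
f(13/2) = (1/2)·e^(-13) ≈ 0.0000.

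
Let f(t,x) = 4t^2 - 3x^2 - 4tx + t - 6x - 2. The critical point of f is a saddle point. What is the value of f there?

-11/64

∂f/∂t = 8t - 4x + 1 = 0 and ∂f/∂x = -4t - 6x - 6 = 0, so (t, x) = (-15/32, -11/16).
The Hessian has f_{tt} = 8, f_{xx} = -6, f_{tx} = -4, giving D = -64 < 0, so the point is a saddle point.
f(-15/32, -11/16) = -11/64.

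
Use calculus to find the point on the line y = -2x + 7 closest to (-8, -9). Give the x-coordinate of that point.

Minimize D(x)^2 = (x + 8)^2 + (-2x + 16)^2.
d/dx[D^2] = 2(x + 8) + 2·(-2)·(-2x + 16) = 0 ⇒ x = 24/5.
Then y = -13/5 and the distance is √(1024/5) ≈ 14.3108.

24/5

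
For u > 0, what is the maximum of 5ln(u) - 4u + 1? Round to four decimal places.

R'(u) = 5/u − 4 = 0 gives u = 5/4.
R''(u) = -5/u², which is negative for u > 0, so this is a local maximum.
R(5/4) = 5·ln(5/4) - 5 + 1 ≈ -2.8843.

-2.8843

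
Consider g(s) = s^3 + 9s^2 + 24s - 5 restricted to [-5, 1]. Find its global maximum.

29

The derivative is 3s^2 + 18s + 24, which vanishes at s = -4 and s = -2.
Compare values at every candidate in [-5, 1]: g(-5) = -25, g(-4) = -21, g(-2) = -25, g(1) = 29.
Hence the absolute maximum is 29 at s = 1.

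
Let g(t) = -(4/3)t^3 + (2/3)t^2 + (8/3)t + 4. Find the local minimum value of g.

236/81

Critical points: g'(t) = -4t^2 + (4/3)t + 8/3 vanishes at t = -2/3, 1.
Since g''(t) = -8t + 4/3, we get g''(-2/3) = 20/3 > 0 ⇒ local minimum; g''(1) = -20/3 < 0 ⇒ local maximum.
So the local minimum value is g(-2/3) = 236/81.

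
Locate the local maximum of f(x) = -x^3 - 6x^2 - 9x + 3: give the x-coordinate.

Critical points: f'(x) = -3x^2 - 12x - 9 vanishes at x = -3, -1.
Since f''(x) = -6x - 12, we get f''(-3) = 6 > 0 ⇒ local minimum; f''(-1) = -6 < 0 ⇒ local maximum.
Thus f has its local maximum at x = -1, with value 7.

-1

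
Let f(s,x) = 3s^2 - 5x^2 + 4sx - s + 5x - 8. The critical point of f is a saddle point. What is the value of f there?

-259/38

∂f/∂s = 6s + 4x - 1 = 0 and ∂f/∂x = 4s - 10x + 5 = 0, so (s, x) = (-5/38, 17/38).
The Hessian has f_{ss} = 6, f_{xx} = -10, f_{sx} = 4, giving D = -76 < 0, so the point is a saddle point.
f(-5/38, 17/38) = -259/38.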